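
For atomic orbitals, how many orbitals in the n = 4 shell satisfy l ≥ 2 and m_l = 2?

2

The n = 4 shell has l = 0 through 3; check each.
Per l-value: l=2 → 1; l=3 → 1.
Total orbitals: 1 + 1 = 2.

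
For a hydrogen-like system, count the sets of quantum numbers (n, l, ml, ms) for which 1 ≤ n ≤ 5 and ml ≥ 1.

Work shell by shell — for each n, count the (l, ml) pairs that satisfy ml ≥ 1:
n=2 → 1; n=3 → 3; n=4 → 6; n=5 → 10.
Orbitals: 1 + 3 + 6 + 10 = 20. Including both spin states (ms = ±1/2) gives 2 × 20 = 40 states.

40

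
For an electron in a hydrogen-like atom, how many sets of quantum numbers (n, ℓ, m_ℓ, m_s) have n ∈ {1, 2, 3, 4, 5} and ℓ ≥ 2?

76

Go shell by shell, enumerating (ℓ, m_ℓ) with ℓ ≥ 2:
n=3 → 5; n=4 → 12; n=5 → 21.
Orbitals: 5 + 12 + 21 = 38. Including both spin states (m_s = ±1/2) gives 2 × 38 = 76 states.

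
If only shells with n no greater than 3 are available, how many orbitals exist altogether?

14

Total orbitals = 1² + 2² + 3² = 14.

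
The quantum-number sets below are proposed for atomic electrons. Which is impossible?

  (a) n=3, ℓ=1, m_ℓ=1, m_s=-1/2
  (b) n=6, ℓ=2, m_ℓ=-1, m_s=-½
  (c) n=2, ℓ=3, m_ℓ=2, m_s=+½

(c) has ℓ = 3 ≥ n = 2, violating 0 ≤ ℓ ≤ n−1.
The remaining sets (a), (b) satisfy all four rules.

(c)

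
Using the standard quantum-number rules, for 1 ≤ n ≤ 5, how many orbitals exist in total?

55

Total orbitals = 1² + 2² + 3² + 4² + 5² = 55.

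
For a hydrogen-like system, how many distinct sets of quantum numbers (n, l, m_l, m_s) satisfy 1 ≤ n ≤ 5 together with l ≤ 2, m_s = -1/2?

Go shell by shell, enumerating (l, m_l) with l ≤ 2:
n=1 → 1; n=2 → 4; n=3 → 9; n=4 → 9; n=5 → 9.
Orbitals: 1 + 4 + 9 + 9 + 9 = 32. With m_s fixed to -1/2 there is one state per orbital, so 32 states.

32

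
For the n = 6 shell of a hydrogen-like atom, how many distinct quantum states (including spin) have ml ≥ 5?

2

Go through l = 0, …, 5 (the values permitted for n = 6).
The (l, ml) pairs meeting ml ≥ 5 give: l=5 → 1.
Orbitals: 1. Each orbital carries two spin states, so 1 × 2 = 2 states.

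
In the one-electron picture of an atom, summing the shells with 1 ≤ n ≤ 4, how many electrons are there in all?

60

Shell n has n² orbitals: 1²=1 + 2²=4 + 3²=9 + 4²=16 = 30 orbitals.
Two spin states per orbital: 2 × 30 = 60 electrons.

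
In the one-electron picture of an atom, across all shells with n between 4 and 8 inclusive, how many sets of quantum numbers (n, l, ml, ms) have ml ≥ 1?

Work shell by shell — for each n, count the (l, ml) pairs that satisfy ml ≥ 1:
n=4 → 6; n=5 → 10; n=6 → 15; n=7 → 21; n=8 → 28.
Orbitals: 6 + 10 + 15 + 21 + 28 = 80. Including both spin states (ms = ±1/2) gives 2 × 80 = 160 states.

160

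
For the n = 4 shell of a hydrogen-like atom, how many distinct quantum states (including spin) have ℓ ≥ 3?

The n = 4 shell has ℓ = 0 through 3; check each.
The (ℓ, m_ℓ) pairs meeting ℓ ≥ 3 give: ℓ=3 → 7.
Orbitals: 7. Each orbital carries two spin states, so 7 × 2 = 14 states.

14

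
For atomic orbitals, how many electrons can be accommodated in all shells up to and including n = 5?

110

Total orbitals = 1² + 2² + 3² + 4² + 5² = 55. Doubling for spin gives 110 electrons.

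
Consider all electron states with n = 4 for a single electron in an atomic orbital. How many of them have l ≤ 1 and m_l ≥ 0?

The (l, m_l) pairs meeting l ≤ 1 and m_l ≥ 0 give: l=0 → 1; l=1 → 2.
Orbitals: 1 + 2 = 3. Each orbital carries two spin states, so 3 × 2 = 6 states.

6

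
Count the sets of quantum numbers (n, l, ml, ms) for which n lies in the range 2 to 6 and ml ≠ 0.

Treat each shell separately and count matching orbitals:
n=2 → 2; n=3 → 6; n=4 → 12; n=5 → 20; n=6 → 30.
Orbitals: 2 + 6 + 12 + 20 + 30 = 70. Including both spin states (ms = ±1/2) gives 2 × 70 = 140 states.

140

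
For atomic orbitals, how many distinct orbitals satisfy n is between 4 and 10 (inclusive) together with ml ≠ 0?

322

Treat each shell separately and count matching orbitals:
n=4 → 12; n=5 → 20; n=6 → 30; n=7 → 42; n=8 → 56; n=9 → 72; n=10 → 90.
Total orbitals: 12 + 20 + 30 + 42 + 56 + 72 + 90 = 322.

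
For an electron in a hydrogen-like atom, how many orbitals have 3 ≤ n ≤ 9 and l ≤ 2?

63

Count contributing orbitals for each principal shell:
n=3 → 9; n=4 → 9; n=5 → 9; n=6 → 9; n=7 → 9; n=8 → 9; n=9 → 9.
Total orbitals: 9 + 9 + 9 + 9 + 9 + 9 + 9 = 63.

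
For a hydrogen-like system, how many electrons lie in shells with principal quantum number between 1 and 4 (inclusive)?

Shell n has n² orbitals: 1²=1 + 2²=4 + 3²=9 + 4²=16 = 30 orbitals.
Two spin states per orbital: 2 × 30 = 60 electrons.

60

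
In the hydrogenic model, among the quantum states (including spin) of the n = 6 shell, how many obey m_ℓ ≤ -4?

6

The n = 6 shell has ℓ = 0 through 5; check each.
Per ℓ-value: ℓ=4 → 1; ℓ=5 → 2.
Orbitals: 1 + 2 = 3. Each orbital carries two spin states, so 3 × 2 = 6 states.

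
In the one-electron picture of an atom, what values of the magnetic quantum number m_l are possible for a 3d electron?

-2, -1, 0, 1, 2

The 3d subshell has l = 2, and m_l takes every integer from −l to +l. With l = 2 that gives the 5 values -2, -1, 0, 1, 2.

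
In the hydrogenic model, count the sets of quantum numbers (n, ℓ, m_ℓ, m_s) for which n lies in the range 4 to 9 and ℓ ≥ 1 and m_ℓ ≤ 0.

298

Treat each shell separately and count matching orbitals:
n=4 → 9; n=5 → 14; n=6 → 20; n=7 → 27; n=8 → 35; n=9 → 44.
Orbitals: 9 + 14 + 20 + 27 + 35 + 44 = 149. Including both spin states (m_s = ±1/2) gives 2 × 149 = 298 states.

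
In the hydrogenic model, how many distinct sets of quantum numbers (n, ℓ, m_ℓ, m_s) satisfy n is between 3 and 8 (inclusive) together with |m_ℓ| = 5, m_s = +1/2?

12

Go shell by shell, enumerating (ℓ, m_ℓ) with |m_ℓ| = 5:
n=6 → 2; n=7 → 4; n=8 → 6.
Orbitals: 2 + 4 + 6 = 12. With m_s fixed to +1/2 there is one state per orbital, so 12 states.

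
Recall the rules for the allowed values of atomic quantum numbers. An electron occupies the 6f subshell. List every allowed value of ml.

-3, -2, -1, 0, 1, 2, 3

The 6f subshell has l = 3, and ml takes every integer from −l to +l. With l = 3 that gives the 7 values -3, -2, -1, 0, 1, 2, 3.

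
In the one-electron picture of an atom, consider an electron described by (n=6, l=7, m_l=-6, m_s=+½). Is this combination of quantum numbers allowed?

The orbital quantum number must satisfy 0 ≤ l ≤ n−1. With n = 6 the allowed l values are 0, 1, 2, 3, 4, 5, so l = 7 is out of range.

Not allowed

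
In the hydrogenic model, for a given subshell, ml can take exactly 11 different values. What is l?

l = 5

ml ranges over 2l+1 integers, so 2l+1 = 11 ⇒ l = 5.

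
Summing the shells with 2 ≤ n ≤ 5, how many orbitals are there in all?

Shell n has n² orbitals: 2²=4 + 3²=9 + 4²=16 + 5²=25 = 54 orbitals.

54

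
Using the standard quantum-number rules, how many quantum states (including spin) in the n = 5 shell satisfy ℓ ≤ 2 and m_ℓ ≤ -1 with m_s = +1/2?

Per ℓ-value: ℓ=1 → 1; ℓ=2 → 2.
Orbitals: 1 + 2 = 3. With m_s fixed to a single value there is one state per orbital, giving 3 states.

3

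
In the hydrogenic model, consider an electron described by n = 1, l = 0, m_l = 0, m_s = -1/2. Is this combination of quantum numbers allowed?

Yes

n = 1 is a positive integer. l = 0 satisfies 0 ≤ l ≤ n−1 = 0. m_l = 0 lies in the range −l … +l (here 0). m_s = -1/2 is one of ±1/2.
All four constraints are satisfied.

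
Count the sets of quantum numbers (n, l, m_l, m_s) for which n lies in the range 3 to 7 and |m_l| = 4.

24

Go shell by shell, enumerating (l, m_l) with |m_l| = 4:
n=5 → 2; n=6 → 4; n=7 → 6.
Orbitals: 2 + 4 + 6 = 12. Including both spin states (m_s = ±1/2) gives 2 × 12 = 24 states.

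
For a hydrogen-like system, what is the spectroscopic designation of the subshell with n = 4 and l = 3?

4f

l = 3 corresponds to the letter 'f', so the subshell is 4f.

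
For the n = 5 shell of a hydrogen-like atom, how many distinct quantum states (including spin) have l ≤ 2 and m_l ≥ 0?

Per l-value: l=0 → 1; l=1 → 2; l=2 → 3.
Orbitals: 1 + 2 + 3 = 6. Each orbital carries two spin states, so 6 × 2 = 12 states.

12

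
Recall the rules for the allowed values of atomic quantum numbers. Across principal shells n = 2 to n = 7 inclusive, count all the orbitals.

139

Shell n has n² orbitals: 2²=4 + 3²=9 + 4²=16 + 5²=25 + 6²=36 + 7²=49 = 139 orbitals.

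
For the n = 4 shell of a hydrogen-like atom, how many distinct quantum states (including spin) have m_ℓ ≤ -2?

6

Go through ℓ = 0, …, 3 (the values permitted for n = 4).
Contributions: ℓ=2 → 1; ℓ=3 → 2.
Orbitals: 1 + 2 = 3. Each orbital carries two spin states, so 3 × 2 = 6 states.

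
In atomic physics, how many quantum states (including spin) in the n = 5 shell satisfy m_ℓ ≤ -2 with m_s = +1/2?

6

For n = 5, ℓ ranges over 0 … 4.
Contributions: ℓ=2 → 1; ℓ=3 → 2; ℓ=4 → 3.
Orbitals: 1 + 2 + 3 = 6. With m_s fixed to a single value there is one state per orbital, giving 6 states.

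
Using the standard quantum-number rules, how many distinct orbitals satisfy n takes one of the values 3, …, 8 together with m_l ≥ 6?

For each n in the range, tally the orbitals obeying m_l ≥ 6:
n=7 → 1; n=8 → 3.
Total orbitals: 1 + 3 = 4.

4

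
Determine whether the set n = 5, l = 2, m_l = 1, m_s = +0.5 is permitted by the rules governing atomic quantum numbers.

Allowed

n = 5 is a positive integer. l = 2 satisfies 0 ≤ l ≤ n−1 = 4. m_l = 1 lies in the range −l … +l (here −2 … 2). m_s = +1/2 is one of ±1/2.
All four constraints are satisfied.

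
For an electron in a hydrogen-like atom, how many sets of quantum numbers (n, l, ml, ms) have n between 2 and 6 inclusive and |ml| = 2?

Count contributing orbitals for each principal shell:
n=3 → 2; n=4 → 4; n=5 → 6; n=6 → 8.
Orbitals: 2 + 4 + 6 + 8 = 20. Including both spin states (ms = ±1/2) gives 2 × 20 = 40 states.

40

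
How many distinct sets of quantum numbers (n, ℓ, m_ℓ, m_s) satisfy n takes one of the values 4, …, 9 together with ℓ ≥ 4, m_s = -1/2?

Treat each shell separately and count matching orbitals:
n=5 → 9; n=6 → 20; n=7 → 33; n=8 → 48; n=9 → 65.
Orbitals: 9 + 20 + 33 + 48 + 65 = 175. With m_s fixed to -1/2 there is one state per orbital, so 175 states.

175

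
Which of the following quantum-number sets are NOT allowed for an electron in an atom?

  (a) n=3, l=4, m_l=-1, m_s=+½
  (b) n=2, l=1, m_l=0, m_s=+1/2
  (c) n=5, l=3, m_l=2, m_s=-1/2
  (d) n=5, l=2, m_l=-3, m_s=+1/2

(a) has l = 4 ≥ n = 3, violating 0 ≤ l ≤ n−1.
(d) has |m_l| = 3 > l = 2, violating −l ≤ m_l ≤ l.
The remaining sets (b), (c) satisfy all four rules.

(a) and (d)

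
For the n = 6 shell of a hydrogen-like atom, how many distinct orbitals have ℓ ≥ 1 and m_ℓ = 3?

3

For n = 6, ℓ ranges over 0 … 5.
Per ℓ-value: ℓ=3 → 1; ℓ=4 → 1; ℓ=5 → 1.
Total orbitals: 1 + 1 + 1 = 3.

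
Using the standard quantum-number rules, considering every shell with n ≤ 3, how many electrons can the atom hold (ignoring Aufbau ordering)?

Total orbitals = 1² + 2² + 3² = 14. Doubling for spin gives 28 electrons.

28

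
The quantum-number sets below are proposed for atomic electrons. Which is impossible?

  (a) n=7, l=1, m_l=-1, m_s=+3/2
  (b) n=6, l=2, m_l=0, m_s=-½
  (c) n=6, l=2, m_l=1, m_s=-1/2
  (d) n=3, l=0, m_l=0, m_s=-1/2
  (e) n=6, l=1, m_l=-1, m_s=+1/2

(a) has m_s = +3/2, but an electron's spin must be ±1/2.
The remaining sets (b), (c), (d), (e) satisfy all four rules.

(a)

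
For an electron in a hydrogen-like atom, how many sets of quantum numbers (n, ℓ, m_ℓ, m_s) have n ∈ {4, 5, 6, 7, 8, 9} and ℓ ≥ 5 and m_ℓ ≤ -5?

40

Count contributing orbitals for each principal shell:
n=6 → 1; n=7 → 3; n=8 → 6; n=9 → 10.
Orbitals: 1 + 3 + 6 + 10 = 20. Including both spin states (m_s = ±1/2) gives 2 × 20 = 40 states.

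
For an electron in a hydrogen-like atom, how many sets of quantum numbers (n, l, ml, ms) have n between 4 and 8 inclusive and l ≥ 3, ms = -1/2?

Treat each shell separately and count matching orbitals:
n=4 → 7; n=5 → 16; n=6 → 27; n=7 → 40; n=8 → 55.
Orbitals: 7 + 16 + 27 + 40 + 55 = 145. With ms fixed to -1/2 there is one state per orbital, so 145 states.

145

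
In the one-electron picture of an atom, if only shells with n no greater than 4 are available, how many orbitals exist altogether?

30

Total orbitals = 1² + 2² + 3² + 4² = 30.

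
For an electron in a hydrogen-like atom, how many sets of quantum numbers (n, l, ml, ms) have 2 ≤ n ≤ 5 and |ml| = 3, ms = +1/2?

Go shell by shell, enumerating (l, ml) with |ml| = 3:
n=4 → 2; n=5 → 4.
Orbitals: 2 + 4 = 6. With ms fixed to +1/2 there is one state per orbital, so 6 states.

6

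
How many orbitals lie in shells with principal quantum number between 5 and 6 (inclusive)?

61

Shell n has n² orbitals: 5²=25 + 6²=36 = 61 orbitals.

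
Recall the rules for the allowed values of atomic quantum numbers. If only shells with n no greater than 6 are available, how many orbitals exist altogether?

Total orbitals = 1² + 2² + 3² + 4² + 5² + 6² = 91.

91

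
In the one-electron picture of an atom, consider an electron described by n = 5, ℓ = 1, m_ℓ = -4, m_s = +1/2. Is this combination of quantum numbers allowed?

The magnetic quantum number must satisfy −ℓ ≤ m_ℓ ≤ ℓ. With ℓ = 1, m_ℓ can only be -1, 0, 1, so m_ℓ = -4 is forbidden.

Not allowed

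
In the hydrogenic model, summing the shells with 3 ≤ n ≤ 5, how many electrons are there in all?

100

Shell n has n² orbitals: 3²=9 + 4²=16 + 5²=25 = 50 orbitals.
Two spin states per orbital: 2 × 50 = 100 electrons.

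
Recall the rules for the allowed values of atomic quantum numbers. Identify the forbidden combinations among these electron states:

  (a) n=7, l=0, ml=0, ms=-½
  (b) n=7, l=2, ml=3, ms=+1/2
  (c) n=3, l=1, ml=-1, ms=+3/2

(b) has |ml| = 3 > l = 2, violating −l ≤ ml ≤ l.
(c) has ms = +3/2, but an electron's spin must be ±1/2.
The remaining set (a) satisfies all four rules.

(b) and (c)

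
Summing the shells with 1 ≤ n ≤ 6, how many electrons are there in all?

Shell n has n² orbitals: 1²=1 + 2²=4 + 3²=9 + 4²=16 + 5²=25 + 6²=36 = 91 orbitals.
Two spin states per orbital: 2 × 91 = 182 electrons.

182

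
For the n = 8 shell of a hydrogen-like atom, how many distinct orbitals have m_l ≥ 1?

28

For n = 8, l ranges over 0 … 7.
Contributions: l=1 → 1; l=2 → 2; l=3 → 3; l=4 → 4; l=5 → 5; l=6 → 6; l=7 → 7.
Total orbitals: 1 + 2 + 3 + 4 + 5 + 6 + 7 = 28.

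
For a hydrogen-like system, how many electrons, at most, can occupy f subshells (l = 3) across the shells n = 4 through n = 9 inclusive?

84

An f subshell (l = 3) exists for every n ≥ 4, so shells n = 4, 5, 6, 7, 8, 9 each contribute one — 6 subshells.
Since each f subshell holds 2(2·3+1) = 14 electrons, the total is 6 × 14 = 84.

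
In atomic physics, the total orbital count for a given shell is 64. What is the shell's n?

n = 8

n² = 64 ⇒ n = 8.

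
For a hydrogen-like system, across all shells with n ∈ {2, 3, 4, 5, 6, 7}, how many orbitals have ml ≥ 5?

4

Treat each shell separately and count matching orbitals:
n=6 → 1; n=7 → 3.
Total orbitals: 1 + 3 = 4.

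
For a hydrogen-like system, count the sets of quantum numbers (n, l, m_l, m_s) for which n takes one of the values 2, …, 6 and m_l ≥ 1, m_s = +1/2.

Count contributing orbitals for each principal shell:
n=2 → 1; n=3 → 3; n=4 → 6; n=5 → 10; n=6 → 15.
Orbitals: 1 + 3 + 6 + 10 + 15 = 35. With m_s fixed to +1/2 there is one state per orbital, so 35 states.

35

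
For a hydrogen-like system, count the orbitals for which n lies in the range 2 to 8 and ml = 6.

3

For each n in the range, tally the orbitals obeying ml = 6:
n=7 → 1; n=8 → 2.
Total orbitals: 1 + 2 = 3.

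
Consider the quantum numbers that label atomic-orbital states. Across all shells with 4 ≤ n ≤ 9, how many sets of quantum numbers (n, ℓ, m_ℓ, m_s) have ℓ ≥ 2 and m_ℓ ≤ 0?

274

Go shell by shell, enumerating (ℓ, m_ℓ) with ℓ ≥ 2 and m_ℓ ≤ 0:
n=4 → 7; n=5 → 12; n=6 → 18; n=7 → 25; n=8 → 33; n=9 → 42.
Orbitals: 7 + 12 + 18 + 25 + 33 + 42 = 137. Including both spin states (m_s = ±1/2) gives 2 × 137 = 274 states.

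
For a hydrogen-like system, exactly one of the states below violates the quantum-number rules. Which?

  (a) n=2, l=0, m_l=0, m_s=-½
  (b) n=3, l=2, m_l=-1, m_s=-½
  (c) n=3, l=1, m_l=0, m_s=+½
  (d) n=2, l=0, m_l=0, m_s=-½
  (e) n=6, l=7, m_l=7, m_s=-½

(e) has l = 7 ≥ n = 6, violating 0 ≤ l ≤ n−1.
The remaining sets (a), (b), (c), (d) satisfy all four rules.

(e)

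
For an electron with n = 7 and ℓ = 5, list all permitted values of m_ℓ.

m_ℓ takes every integer from −ℓ to +ℓ. With ℓ = 5 that gives the 11 values -5, -4, -3, -2, -1, 0, 1, 2, 3, 4, 5.

-5, -4, -3, -2, -1, 0, 1, 2, 3, 4, 5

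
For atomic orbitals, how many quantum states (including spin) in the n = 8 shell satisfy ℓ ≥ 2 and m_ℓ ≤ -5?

Go through ℓ = 0, …, 7 (the values permitted for n = 8).
Contributions: ℓ=5 → 1; ℓ=6 → 2; ℓ=7 → 3.
Orbitals: 1 + 2 + 3 = 6. Each orbital carries two spin states, so 6 × 2 = 12 states.

12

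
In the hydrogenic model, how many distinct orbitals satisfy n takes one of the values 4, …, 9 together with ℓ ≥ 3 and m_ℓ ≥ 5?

20

Go shell by shell, enumerating (ℓ, m_ℓ) with ℓ ≥ 3 and m_ℓ ≥ 5:
n=6 → 1; n=7 → 3; n=8 → 6; n=9 → 10.
Total orbitals: 1 + 3 + 6 + 10 = 20.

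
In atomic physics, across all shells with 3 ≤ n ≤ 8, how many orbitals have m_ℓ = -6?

Treat each shell separately and count matching orbitals:
n=7 → 1; n=8 → 2.
Total orbitals: 1 + 2 = 3.

3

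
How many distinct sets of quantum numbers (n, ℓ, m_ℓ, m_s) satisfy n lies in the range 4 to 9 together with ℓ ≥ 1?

Per-shell orbital counts meeting the constraint:
n=4 → 15; n=5 → 24; n=6 → 35; n=7 → 48; n=8 → 63; n=9 → 80.
Orbitals: 15 + 24 + 35 + 48 + 63 + 80 = 265. Including both spin states (m_s = ±1/2) gives 2 × 265 = 530 states.

530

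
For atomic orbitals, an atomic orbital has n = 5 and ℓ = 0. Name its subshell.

ℓ = 0 corresponds to the letter 's', so the subshell is 5s.

5s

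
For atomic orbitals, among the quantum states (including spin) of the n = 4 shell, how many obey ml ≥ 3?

The (l, ml) pairs meeting ml ≥ 3 give: l=3 → 1.
Orbitals: 1. Each orbital carries two spin states, so 1 × 2 = 2 states.

2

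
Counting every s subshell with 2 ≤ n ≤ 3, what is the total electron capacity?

An s subshell (l = 0) exists for every n ≥ 1, so shells n = 2, 3 each contribute one — 2 subshells.
Since each s subshell holds 2(2·0+1) = 2 electrons, the total is 2 × 2 = 4.

4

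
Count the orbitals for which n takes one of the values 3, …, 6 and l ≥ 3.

Go shell by shell, enumerating (l, ml) with l ≥ 3:
n=4 → 7; n=5 → 16; n=6 → 27.
Total orbitals: 7 + 16 + 27 = 50.

50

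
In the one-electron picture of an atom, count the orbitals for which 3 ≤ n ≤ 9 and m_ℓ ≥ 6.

10

Go shell by shell, enumerating (ℓ, m_ℓ) with m_ℓ ≥ 6:
n=7 → 1; n=8 → 3; n=9 → 6.
Total orbitals: 1 + 3 + 6 = 10.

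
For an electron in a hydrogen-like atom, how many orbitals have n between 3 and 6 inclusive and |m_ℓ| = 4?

6

Treat each shell separately and count matching orbitals:
n=5 → 2; n=6 → 4.
Total orbitals: 2 + 4 = 6.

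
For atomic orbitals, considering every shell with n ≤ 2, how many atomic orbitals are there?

Total orbitals = 1² + 2² = 5.

5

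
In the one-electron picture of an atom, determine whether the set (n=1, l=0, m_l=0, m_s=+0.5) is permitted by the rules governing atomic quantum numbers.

n = 1 is a positive integer. l = 0 satisfies 0 ≤ l ≤ n−1 = 0. m_l = 0 lies in the range −l … +l (here 0). m_s = +1/2 is one of ±1/2.
All four constraints are satisfied.

Valid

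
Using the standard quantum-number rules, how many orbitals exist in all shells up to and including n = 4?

Total orbitals = 1² + 2² + 3² + 4² = 30.

30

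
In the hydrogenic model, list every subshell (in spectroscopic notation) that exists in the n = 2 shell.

2s, 2p

For n = 2, l runs from 0 to 1. In spectroscopic notation l = 0,1,2,… ↔ s,p,d,f,g,h,i, so the subshells are 2s, 2p.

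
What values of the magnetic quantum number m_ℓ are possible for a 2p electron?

-1, 0, 1

The 2p subshell has ℓ = 1, and m_ℓ takes every integer from −ℓ to +ℓ. With ℓ = 1 that gives the 3 values -1, 0, 1.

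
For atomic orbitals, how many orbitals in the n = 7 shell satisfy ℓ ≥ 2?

45

Go through ℓ = 0, …, 6 (the values permitted for n = 7).
The (ℓ, m_ℓ) pairs meeting ℓ ≥ 2 give: ℓ=2 → 5; ℓ=3 → 7; ℓ=4 → 9; ℓ=5 → 11; ℓ=6 → 13.
Total orbitals: 5 + 7 + 9 + 11 + 13 = 45.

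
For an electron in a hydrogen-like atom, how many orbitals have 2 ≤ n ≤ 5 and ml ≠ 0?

For each n in the range, tally the orbitals obeying ml ≠ 0:
n=2 → 2; n=3 → 6; n=4 → 12; n=5 → 20.
Total orbitals: 2 + 6 + 12 + 20 = 40.

40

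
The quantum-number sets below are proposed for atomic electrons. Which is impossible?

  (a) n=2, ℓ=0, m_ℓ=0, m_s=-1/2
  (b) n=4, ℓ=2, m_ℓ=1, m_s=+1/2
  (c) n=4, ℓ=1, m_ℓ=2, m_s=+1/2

(c) has |m_ℓ| = 2 > ℓ = 1, violating −ℓ ≤ m_ℓ ≤ ℓ.
The remaining sets (a), (b) satisfy all four rules.

(c)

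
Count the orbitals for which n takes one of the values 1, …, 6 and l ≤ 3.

62

Count contributing orbitals for each principal shell:
n=1 → 1; n=2 → 4; n=3 → 9; n=4 → 16; n=5 → 16; n=6 → 16.
Total orbitals: 1 + 4 + 9 + 16 + 16 + 16 = 62.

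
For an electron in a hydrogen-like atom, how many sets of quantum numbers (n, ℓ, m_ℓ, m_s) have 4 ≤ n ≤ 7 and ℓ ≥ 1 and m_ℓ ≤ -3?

40

Work shell by shell — for each n, count the (ℓ, m_ℓ) pairs that satisfy ℓ ≥ 1 and m_ℓ ≤ -3:
n=4 → 1; n=5 → 3; n=6 → 6; n=7 → 10.
Orbitals: 1 + 3 + 6 + 10 = 20. Including both spin states (m_s = ±1/2) gives 2 × 20 = 40 states.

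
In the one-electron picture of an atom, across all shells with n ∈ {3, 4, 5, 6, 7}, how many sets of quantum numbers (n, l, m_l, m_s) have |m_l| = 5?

12

Count contributing orbitals for each principal shell:
n=6 → 2; n=7 → 4.
Orbitals: 2 + 4 = 6. Including both spin states (m_s = ±1/2) gives 2 × 6 = 12 states.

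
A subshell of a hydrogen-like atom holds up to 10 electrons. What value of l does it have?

l = 2 (d)

2(2l+1) = 10 ⇒ 2l+1 = 5 ⇒ l = 2.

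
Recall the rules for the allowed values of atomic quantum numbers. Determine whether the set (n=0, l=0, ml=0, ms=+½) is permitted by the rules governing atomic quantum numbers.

The principal quantum number must be a positive integer (n ≥ 1), but here n = 0.

Not allowed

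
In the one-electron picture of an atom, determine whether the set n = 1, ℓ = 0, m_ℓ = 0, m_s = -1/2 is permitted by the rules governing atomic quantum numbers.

Yes

n = 1 is a positive integer. ℓ = 0 satisfies 0 ≤ ℓ ≤ n−1 = 0. m_ℓ = 0 lies in the range −ℓ … +ℓ (here 0). m_s = -1/2 is one of ±1/2.
All four constraints are satisfied.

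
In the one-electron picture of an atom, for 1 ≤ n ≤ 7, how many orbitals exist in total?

Total orbitals = 1² + 2² + 3² + 4² + 5² + 6² + 7² = 140.

140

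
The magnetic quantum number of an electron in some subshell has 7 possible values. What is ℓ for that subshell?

m_ℓ ranges over 2ℓ+1 integers, so 2ℓ+1 = 7 ⇒ ℓ = 3.

ℓ = 3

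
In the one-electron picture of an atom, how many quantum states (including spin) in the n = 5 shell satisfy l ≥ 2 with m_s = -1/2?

21

The n = 5 shell has l = 0 through 4; check each.
The (l, m_l) pairs meeting l ≥ 2 give: l=2 → 5; l=3 → 7; l=4 → 9.
Orbitals: 5 + 7 + 9 = 21. With m_s fixed to a single value there is one state per orbital, giving 21 states.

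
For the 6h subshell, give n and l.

The leading integer gives n = 6; the letter 'h' means l = 5.

n = 6, l = 5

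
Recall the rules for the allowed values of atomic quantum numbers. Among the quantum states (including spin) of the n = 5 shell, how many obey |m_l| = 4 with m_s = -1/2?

The n = 5 shell has l = 0 through 4; check each.
The (l, m_l) pairs meeting |m_l| = 4 give: l=4 → 2.
Orbitals: 2. With m_s fixed to a single value there is one state per orbital, giving 2 states.

2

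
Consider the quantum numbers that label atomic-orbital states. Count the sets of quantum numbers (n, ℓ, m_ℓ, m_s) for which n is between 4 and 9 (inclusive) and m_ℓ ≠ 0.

Count contributing orbitals for each principal shell:
n=4 → 12; n=5 → 20; n=6 → 30; n=7 → 42; n=8 → 56; n=9 → 72.
Orbitals: 12 + 20 + 30 + 42 + 56 + 72 = 232. Including both spin states (m_s = ±1/2) gives 2 × 232 = 464 states.

464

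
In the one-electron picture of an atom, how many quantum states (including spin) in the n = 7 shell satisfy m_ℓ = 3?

8

For n = 7, ℓ ranges over 0 … 6.
Contributions: ℓ=3 → 1; ℓ=4 → 1; ℓ=5 → 1; ℓ=6 → 1.
Orbitals: 1 + 1 + 1 + 1 = 4. Each orbital carries two spin states, so 4 × 2 = 8 states.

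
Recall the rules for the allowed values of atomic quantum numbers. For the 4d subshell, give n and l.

The leading integer gives n = 4; the letter 'd' means l = 2.

n = 4, l = 2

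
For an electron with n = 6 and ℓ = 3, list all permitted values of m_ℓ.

m_ℓ takes every integer from −ℓ to +ℓ. With ℓ = 3 that gives the 7 values -3, -2, -1, 0, 1, 2, 3.

-3, -2, -1, 0, 1, 2, 3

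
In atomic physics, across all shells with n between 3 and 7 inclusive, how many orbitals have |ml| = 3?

Count contributing orbitals for each principal shell:
n=4 → 2; n=5 → 4; n=6 → 6; n=7 → 8.
Total orbitals: 2 + 4 + 6 + 8 = 20.

20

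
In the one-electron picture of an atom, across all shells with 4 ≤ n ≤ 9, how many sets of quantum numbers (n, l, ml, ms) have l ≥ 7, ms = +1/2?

47

For each n in the range, tally the orbitals obeying l ≥ 7:
n=8 → 15; n=9 → 32.
Orbitals: 15 + 32 = 47. With ms fixed to +1/2 there is one state per orbital, so 47 states.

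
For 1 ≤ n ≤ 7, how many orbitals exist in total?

140

Total orbitals = 1² + 2² + 3² + 4² + 5² + 6² + 7² = 140.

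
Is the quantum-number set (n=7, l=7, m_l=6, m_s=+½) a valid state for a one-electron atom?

The orbital quantum number must satisfy 0 ≤ l ≤ n−1. With n = 7 the allowed l values are 0, 1, 2, 3, 4, 5, 6, so l = 7 is out of range.

No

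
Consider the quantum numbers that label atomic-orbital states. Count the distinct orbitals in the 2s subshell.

A subshell has 2l+1 orbitals; with l = 0, that's 1.

1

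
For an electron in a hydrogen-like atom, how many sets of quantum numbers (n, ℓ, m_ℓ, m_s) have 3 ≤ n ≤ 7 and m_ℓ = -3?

For each n in the range, tally the orbitals obeying m_ℓ = -3:
n=4 → 1; n=5 → 2; n=6 → 3; n=7 → 4.
Orbitals: 1 + 2 + 3 + 4 = 10. Including both spin states (m_s = ±1/2) gives 2 × 10 = 20 states.

20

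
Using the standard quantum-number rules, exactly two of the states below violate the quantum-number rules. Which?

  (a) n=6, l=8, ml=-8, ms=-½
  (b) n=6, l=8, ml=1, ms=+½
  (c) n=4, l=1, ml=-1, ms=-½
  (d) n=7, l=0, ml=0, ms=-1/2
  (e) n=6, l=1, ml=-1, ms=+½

(a) and (b)

(a) has l = 8 ≥ n = 6, violating 0 ≤ l ≤ n−1.
(b) has l = 8 ≥ n = 6, violating 0 ≤ l ≤ n−1.
The remaining sets (c), (d), (e) satisfy all four rules.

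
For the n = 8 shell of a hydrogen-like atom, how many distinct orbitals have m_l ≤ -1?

With n = 8 the allowed l are 0, 1, …, 7.
The (l, m_l) pairs meeting m_l ≤ -1 give: l=1 → 1; l=2 → 2; l=3 → 3; l=4 → 4; l=5 → 5; l=6 → 6; l=7 → 7.
Total orbitals: 1 + 2 + 3 + 4 + 5 + 6 + 7 = 28.

28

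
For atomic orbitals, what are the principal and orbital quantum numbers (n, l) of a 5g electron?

The leading integer gives n = 5; the letter 'g' means l = 4.

n = 5, l = 4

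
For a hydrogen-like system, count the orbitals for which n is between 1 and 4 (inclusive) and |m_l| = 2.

Treat each shell separately and count matching orbitals:
n=3 → 2; n=4 → 4.
Total orbitals: 2 + 4 = 6.

6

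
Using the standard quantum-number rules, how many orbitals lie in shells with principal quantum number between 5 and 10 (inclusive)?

Shell n has n² orbitals: 5²=25 + 6²=36 + 7²=49 + 8²=64 + 9²=81 + 10²=100 = 355 orbitals.

355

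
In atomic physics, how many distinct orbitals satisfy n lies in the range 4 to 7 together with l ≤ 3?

Work shell by shell — for each n, count the (l, m_l) pairs that satisfy l ≤ 3:
n=4 → 16; n=5 → 16; n=6 → 16; n=7 → 16.
Total orbitals: 16 + 16 + 16 + 16 = 64.

64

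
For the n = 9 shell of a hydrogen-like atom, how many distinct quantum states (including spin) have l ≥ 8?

34

For n = 9, l ranges over 0 … 8.
The (l, ml) pairs meeting l ≥ 8 give: l=8 → 17.
Orbitals: 17. Each orbital carries two spin states, so 17 × 2 = 34 states.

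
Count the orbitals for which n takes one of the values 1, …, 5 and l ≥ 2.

38

Count contributing orbitals for each principal shell:
n=3 → 5; n=4 → 12; n=5 → 21.
Total orbitals: 5 + 12 + 21 = 38.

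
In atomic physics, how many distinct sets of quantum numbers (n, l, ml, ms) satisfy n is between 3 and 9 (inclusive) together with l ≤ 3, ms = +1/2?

Go shell by shell, enumerating (l, ml) with l ≤ 3:
n=3 → 9; n=4 → 16; n=5 → 16; n=6 → 16; n=7 → 16; n=8 → 16; n=9 → 16.
Orbitals: 9 + 16 + 16 + 16 + 16 + 16 + 16 = 105. With ms fixed to +1/2 there is one state per orbital, so 105 states.

105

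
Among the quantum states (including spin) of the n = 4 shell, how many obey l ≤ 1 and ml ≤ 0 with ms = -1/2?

The n = 4 shell has l = 0 through 3; check each.
Orbitals with l ≤ 1 and ml ≤ 0, by l: l=0 → 1; l=1 → 2.
Orbitals: 1 + 2 = 3. With ms fixed to a single value there is one state per orbital, giving 3 states.

3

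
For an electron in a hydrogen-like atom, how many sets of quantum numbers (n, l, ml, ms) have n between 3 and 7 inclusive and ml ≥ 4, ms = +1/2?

10

Count contributing orbitals for each principal shell:
n=5 → 1; n=6 → 3; n=7 → 6.
Orbitals: 1 + 3 + 6 = 10. With ms fixed to +1/2 there is one state per orbital, so 10 states.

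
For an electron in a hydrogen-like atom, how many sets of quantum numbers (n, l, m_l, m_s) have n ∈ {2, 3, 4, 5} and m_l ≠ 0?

80

For each n in the range, tally the orbitals obeying m_l ≠ 0:
n=2 → 2; n=3 → 6; n=4 → 12; n=5 → 20.
Orbitals: 2 + 6 + 12 + 20 = 40. Including both spin states (m_s = ±1/2) gives 2 × 40 = 80 states.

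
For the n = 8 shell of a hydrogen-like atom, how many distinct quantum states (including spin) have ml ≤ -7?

2

For n = 8, l ranges over 0 … 7.
Orbitals with ml ≤ -7, by l: l=7 → 1.
Orbitals: 1. Each orbital carries two spin states, so 1 × 2 = 2 states.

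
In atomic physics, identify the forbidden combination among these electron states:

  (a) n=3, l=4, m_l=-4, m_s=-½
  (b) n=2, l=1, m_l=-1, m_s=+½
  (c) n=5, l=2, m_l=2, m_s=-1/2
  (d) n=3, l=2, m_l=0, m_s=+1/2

(a)

(a) has l = 4 ≥ n = 3, violating 0 ≤ l ≤ n−1.
The remaining sets (b), (c), (d) satisfy all four rules.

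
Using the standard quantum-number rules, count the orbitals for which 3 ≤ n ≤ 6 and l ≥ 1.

Count contributing orbitals for each principal shell:
n=3 → 8; n=4 → 15; n=5 → 24; n=6 → 35.
Total orbitals: 8 + 15 + 24 + 35 = 82.

82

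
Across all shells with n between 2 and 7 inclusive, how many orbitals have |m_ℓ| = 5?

Go shell by shell, enumerating (ℓ, m_ℓ) with |m_ℓ| = 5:
n=6 → 2; n=7 → 4.
Total orbitals: 2 + 4 = 6.

6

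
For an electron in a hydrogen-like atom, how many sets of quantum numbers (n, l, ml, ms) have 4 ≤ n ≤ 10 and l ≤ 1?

56

Count contributing orbitals for each principal shell:
n=4 → 4; n=5 → 4; n=6 → 4; n=7 → 4; n=8 → 4; n=9 → 4; n=10 → 4.
Orbitals: 4 + 4 + 4 + 4 + 4 + 4 + 4 = 28. Including both spin states (ms = ±1/2) gives 2 × 28 = 56 states.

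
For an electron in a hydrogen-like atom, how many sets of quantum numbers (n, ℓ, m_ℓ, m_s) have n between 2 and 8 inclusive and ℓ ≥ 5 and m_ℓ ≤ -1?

68

Count contributing orbitals for each principal shell:
n=6 → 5; n=7 → 11; n=8 → 18.
Orbitals: 5 + 11 + 18 = 34. Including both spin states (m_s = ±1/2) gives 2 × 34 = 68 states.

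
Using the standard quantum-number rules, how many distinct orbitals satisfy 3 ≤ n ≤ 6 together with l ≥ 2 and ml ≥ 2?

20

Treat each shell separately and count matching orbitals:
n=3 → 1; n=4 → 3; n=5 → 6; n=6 → 10.
Total orbitals: 1 + 3 + 6 + 10 = 20.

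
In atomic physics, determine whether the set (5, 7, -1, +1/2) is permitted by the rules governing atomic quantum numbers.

The orbital quantum number must satisfy 0 ≤ l ≤ n−1. With n = 5 the allowed l values are 0, 1, 2, 3, 4, so l = 7 is out of range.

Not allowed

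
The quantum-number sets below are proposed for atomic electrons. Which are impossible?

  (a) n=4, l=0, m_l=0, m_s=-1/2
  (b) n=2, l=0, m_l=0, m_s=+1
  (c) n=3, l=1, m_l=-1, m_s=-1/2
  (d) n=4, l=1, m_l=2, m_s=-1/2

(b) and (d)

(b) has m_s = +1, but an electron's spin must be ±1/2.
(d) has |m_l| = 2 > l = 1, violating −l ≤ m_l ≤ l.
The remaining sets (a), (c) satisfy all four rules.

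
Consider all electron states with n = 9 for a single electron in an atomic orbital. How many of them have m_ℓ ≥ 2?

56

Orbitals with m_ℓ ≥ 2, by ℓ: ℓ=2 → 1; ℓ=3 → 2; ℓ=4 → 3; ℓ=5 → 4; ℓ=6 → 5; ℓ=7 → 6; ℓ=8 → 7.
Orbitals: 1 + 2 + 3 + 4 + 5 + 6 + 7 = 28. Each orbital carries two spin states, so 28 × 2 = 56 states.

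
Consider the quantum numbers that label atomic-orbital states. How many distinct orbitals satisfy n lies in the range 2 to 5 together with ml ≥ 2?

Count contributing orbitals for each principal shell:
n=3 → 1; n=4 → 3; n=5 → 6.
Total orbitals: 1 + 3 + 6 = 10.

10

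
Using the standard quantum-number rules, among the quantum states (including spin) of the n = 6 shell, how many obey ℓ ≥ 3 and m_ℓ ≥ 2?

The n = 6 shell has ℓ = 0 through 5; check each.
Per ℓ-value: ℓ=3 → 2; ℓ=4 → 3; ℓ=5 → 4.
Orbitals: 2 + 3 + 4 = 9. Each orbital carries two spin states, so 9 × 2 = 18 states.

18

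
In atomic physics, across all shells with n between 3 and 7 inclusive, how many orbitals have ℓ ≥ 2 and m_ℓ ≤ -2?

For each n in the range, tally the orbitals obeying ℓ ≥ 2 and m_ℓ ≤ -2:
n=3 → 1; n=4 → 3; n=5 → 6; n=6 → 10; n=7 → 15.
Total orbitals: 1 + 3 + 6 + 10 + 15 = 35.

35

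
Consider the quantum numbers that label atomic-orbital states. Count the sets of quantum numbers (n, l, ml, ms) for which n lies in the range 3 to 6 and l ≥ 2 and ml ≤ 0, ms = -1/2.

Per-shell orbital counts meeting the constraint:
n=3 → 3; n=4 → 7; n=5 → 12; n=6 → 18.
Orbitals: 3 + 7 + 12 + 18 = 40. With ms fixed to -1/2 there is one state per orbital, so 40 states.

40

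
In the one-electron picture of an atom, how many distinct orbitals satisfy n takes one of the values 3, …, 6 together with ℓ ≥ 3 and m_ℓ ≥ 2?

16

Treat each shell separately and count matching orbitals:
n=4 → 2; n=5 → 5; n=6 → 9.
Total orbitals: 2 + 5 + 9 = 16.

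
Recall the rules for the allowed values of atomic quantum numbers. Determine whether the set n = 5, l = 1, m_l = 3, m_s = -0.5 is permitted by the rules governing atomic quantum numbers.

The magnetic quantum number must satisfy −l ≤ m_l ≤ l. With l = 1, m_l can only be -1, 0, 1, so m_l = 3 is forbidden.

Not allowed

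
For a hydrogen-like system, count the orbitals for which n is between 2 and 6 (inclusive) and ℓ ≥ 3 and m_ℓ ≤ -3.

Work shell by shell — for each n, count the (ℓ, m_ℓ) pairs that satisfy ℓ ≥ 3 and m_ℓ ≤ -3:
n=4 → 1; n=5 → 3; n=6 → 6.
Total orbitals: 1 + 3 + 6 = 10.

10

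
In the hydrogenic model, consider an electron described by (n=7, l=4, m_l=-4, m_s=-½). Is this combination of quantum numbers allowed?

Yes

n = 7 is a positive integer. l = 4 satisfies 0 ≤ l ≤ n−1 = 6. m_l = -4 lies in the range −l … +l (here −4 … 4). m_s = -1/2 is one of ±1/2.
All four constraints are satisfied.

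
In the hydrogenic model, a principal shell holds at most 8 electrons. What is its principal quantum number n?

n = 2

2n² = 8 ⇒ n² = 4 ⇒ n = 2.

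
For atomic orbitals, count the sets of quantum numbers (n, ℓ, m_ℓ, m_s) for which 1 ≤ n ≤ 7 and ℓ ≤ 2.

Per-shell orbital counts meeting the constraint:
n=1 → 1; n=2 → 4; n=3 → 9; n=4 → 9; n=5 → 9; n=6 → 9; n=7 → 9.
Orbitals: 1 + 4 + 9 + 9 + 9 + 9 + 9 = 50. Including both spin states (m_s = ±1/2) gives 2 × 50 = 100 states.

100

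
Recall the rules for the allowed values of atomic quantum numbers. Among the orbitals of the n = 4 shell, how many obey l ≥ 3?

7

The n = 4 shell has l = 0 through 3; check each.
Contributions: l=3 → 7.
Total orbitals: 7.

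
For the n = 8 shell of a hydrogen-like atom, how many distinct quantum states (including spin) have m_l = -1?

With n = 8 the allowed l are 0, 1, …, 7.
Orbitals with m_l = -1, by l: l=1 → 1; l=2 → 1; l=3 → 1; l=4 → 1; l=5 → 1; l=6 → 1; l=7 → 1.
Orbitals: 1 + 1 + 1 + 1 + 1 + 1 + 1 = 7. Each orbital carries two spin states, so 7 × 2 = 14 states.

14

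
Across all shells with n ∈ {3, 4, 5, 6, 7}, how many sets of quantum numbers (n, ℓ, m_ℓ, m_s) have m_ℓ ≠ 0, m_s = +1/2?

110

Go shell by shell, enumerating (ℓ, m_ℓ) with m_ℓ ≠ 0:
n=3 → 6; n=4 → 12; n=5 → 20; n=6 → 30; n=7 → 42.
Orbitals: 6 + 12 + 20 + 30 + 42 = 110. With m_s fixed to +1/2 there is one state per orbital, so 110 states.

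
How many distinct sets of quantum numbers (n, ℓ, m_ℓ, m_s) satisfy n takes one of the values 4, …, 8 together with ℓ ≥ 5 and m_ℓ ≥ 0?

80

Treat each shell separately and count matching orbitals:
n=6 → 6; n=7 → 13; n=8 → 21.
Orbitals: 6 + 13 + 21 = 40. Including both spin states (m_s = ±1/2) gives 2 × 40 = 80 states.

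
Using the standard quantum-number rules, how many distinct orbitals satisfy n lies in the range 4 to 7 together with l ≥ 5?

Per-shell orbital counts meeting the constraint:
n=6 → 11; n=7 → 24.
Total orbitals: 11 + 24 = 35.

35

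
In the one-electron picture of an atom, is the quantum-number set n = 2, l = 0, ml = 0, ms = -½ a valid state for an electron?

Valid

n = 2 is a positive integer. l = 0 satisfies 0 ≤ l ≤ n−1 = 1. ml = 0 lies in the range −l … +l (here 0). ms = -1/2 is one of ±1/2.
All four constraints are satisfied.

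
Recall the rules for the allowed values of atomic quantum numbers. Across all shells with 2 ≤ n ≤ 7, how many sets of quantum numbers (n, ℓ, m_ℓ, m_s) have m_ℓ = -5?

6

Work shell by shell — for each n, count the (ℓ, m_ℓ) pairs that satisfy m_ℓ = -5:
n=6 → 1; n=7 → 2.
Orbitals: 1 + 2 = 3. Including both spin states (m_s = ±1/2) gives 2 × 3 = 6 states.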